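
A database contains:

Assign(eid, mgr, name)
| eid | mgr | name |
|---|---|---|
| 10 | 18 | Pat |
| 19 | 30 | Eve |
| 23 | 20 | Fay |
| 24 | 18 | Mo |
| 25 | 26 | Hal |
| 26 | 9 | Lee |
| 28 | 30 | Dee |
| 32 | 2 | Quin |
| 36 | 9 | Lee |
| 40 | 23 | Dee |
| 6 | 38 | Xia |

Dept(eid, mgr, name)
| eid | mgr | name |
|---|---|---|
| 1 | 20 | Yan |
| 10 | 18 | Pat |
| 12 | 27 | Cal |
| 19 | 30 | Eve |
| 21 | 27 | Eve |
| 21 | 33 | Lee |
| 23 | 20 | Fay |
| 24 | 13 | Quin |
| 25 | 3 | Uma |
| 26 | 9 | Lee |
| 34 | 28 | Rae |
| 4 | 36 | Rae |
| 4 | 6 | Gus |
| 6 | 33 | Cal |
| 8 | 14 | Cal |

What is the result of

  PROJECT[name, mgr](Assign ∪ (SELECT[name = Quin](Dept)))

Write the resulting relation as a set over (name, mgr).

Filtering on name = Quin leaves {(24, 13, Quin)}.
Taking the union: {(10, 18, Pat), (19, 30, Eve), (23, 20, Fay), (24, 13, Quin), (24, 18, Mo), (25, 26, Hal), (26, 9, Lee), (28, 30, Dee), (32, 2, Quin), (36, 9, Lee), (40, 23, Dee), (6, 38, Xia)}
π[name, mgr]: project onto (name, mgr) (1 duplicate(s) eliminated) → {(Dee, 23), (Dee, 30), (Eve, 30), (Fay, 20), (Hal, 26), (Lee, 9), (Mo, 18), (Pat, 18), (Quin, 13), (Quin, 2), (Xia, 38)}

{(Dee, 23), (Dee, 30), (Eve, 30), (Fay, 20), (Hal, 26), (Lee, 9), (Mo, 18), (Pat, 18), (Quin, 13), (Quin, 2), (Xia, 38)}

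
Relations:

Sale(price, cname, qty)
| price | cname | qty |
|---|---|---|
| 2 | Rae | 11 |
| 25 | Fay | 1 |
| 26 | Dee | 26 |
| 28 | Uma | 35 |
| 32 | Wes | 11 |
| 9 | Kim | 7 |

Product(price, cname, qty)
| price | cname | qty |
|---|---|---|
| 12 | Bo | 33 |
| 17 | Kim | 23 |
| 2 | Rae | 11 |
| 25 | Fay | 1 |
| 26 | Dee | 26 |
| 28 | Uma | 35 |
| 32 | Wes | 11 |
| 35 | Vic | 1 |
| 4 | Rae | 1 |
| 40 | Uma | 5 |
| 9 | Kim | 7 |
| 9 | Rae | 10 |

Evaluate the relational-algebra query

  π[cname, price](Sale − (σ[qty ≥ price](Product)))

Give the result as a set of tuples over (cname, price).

Filtering on qty ≥ price leaves {(12, Bo, 33), (17, Kim, 23), (2, Rae, 11), (26, Dee, 26), (28, Uma, 35), (9, Rae, 10)}.
Difference: {(2, Rae, 11), (25, Fay, 1), (26, Dee, 26), (28, Uma, 35), (32, Wes, 11), (9, Kim, 7)} with {(12, Bo, 33), (17, Kim, 23), (2, Rae, 11), (26, Dee, 26), (28, Uma, 35), (9, Rae, 10)} → {(25, Fay, 1), (32, Wes, 11), (9, Kim, 7)}
Keep only column(s) cname, price: {(Fay, 25), (Kim, 9), (Wes, 32)}

{(Fay, 25), (Kim, 9), (Wes, 32)}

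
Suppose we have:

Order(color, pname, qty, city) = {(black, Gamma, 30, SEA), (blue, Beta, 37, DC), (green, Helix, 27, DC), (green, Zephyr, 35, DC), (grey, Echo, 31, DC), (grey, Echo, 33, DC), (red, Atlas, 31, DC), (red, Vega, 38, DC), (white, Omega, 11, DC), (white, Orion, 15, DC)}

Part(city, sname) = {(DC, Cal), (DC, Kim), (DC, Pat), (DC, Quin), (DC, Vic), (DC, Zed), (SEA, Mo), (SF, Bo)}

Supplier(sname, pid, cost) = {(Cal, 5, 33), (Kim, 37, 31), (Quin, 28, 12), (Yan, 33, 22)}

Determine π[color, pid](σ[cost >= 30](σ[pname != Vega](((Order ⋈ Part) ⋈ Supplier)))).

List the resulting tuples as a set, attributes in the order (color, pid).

{(blue, 37), (blue, 5), (green, 37), (green, 5), (grey, 37), (grey, 5), (red, 37), (red, 5), (white, 37), (white, 5)}

Natural join on city: {(black, Gamma, 30, SEA, Mo), (blue, Beta, 37, DC, Cal), (blue, Beta, 37, DC, Kim), (blue, Beta, 37, DC, Pat), (blue, Beta, 37, DC, Quin), (blue, Beta, 37, DC, Vic), (blue, Beta, 37, DC, Zed), (green, Helix, 27, DC, Cal), (green, Helix, 27, DC, Kim), (green, Helix, 27, DC, Pat), (green, Helix, 27, DC, Quin), (green, Helix, 27, DC, Vic), (green, Helix, 27, DC, Zed), (green, Zephyr, 35, DC, Cal), (green, Zephyr, 35, DC, Kim), (green, Zephyr, 35, DC, Pat), (green, Zephyr, 35, DC, Quin), (green, Zephyr, 35, DC, Vic), (green, Zephyr, 35, DC, Zed), (grey, Echo, 31, DC, Cal), (grey, Echo, 31, DC, Kim), (grey, Echo, 31, DC, Pat), (grey, Echo, 31, DC, Quin), (grey, Echo, 31, DC, Vic), (grey, Echo, 31, DC, Zed), (grey, Echo, 33, DC, Cal), (grey, Echo, 33, DC, Kim), (grey, Echo, 33, DC, Pat), (grey, Echo, 33, DC, Quin), (grey, Echo, 33, DC, Vic), (grey, Echo, 33, DC, Zed), (red, Atlas, 31, DC, Cal), (red, Atlas, 31, DC, Kim), (red, Atlas, 31, DC, Pat), (red, Atlas, 31, DC, Quin), (red, Atlas, 31, DC, Vic), (red, Atlas, 31, DC, Zed), (red, Vega, 38, DC, Cal), (red, Vega, 38, DC, Kim), (red, Vega, 38, DC, Pat), (red, Vega, 38, DC, Quin), (red, Vega, 38, DC, Vic), (red, Vega, 38, DC, Zed), (white, Omega, 11, DC, Cal), (white, Omega, 11, DC, Kim), (white, Omega, 11, DC, Pat), (white, Omega, 11, DC, Quin), (white, Omega, 11, DC, Vic), (white, Omega, 11, DC, Zed), (white, Orion, 15, DC, Cal), (white, Orion, 15, DC, Kim), (white, Orion, 15, DC, Pat), (white, Orion, 15, DC, Quin), (white, Orion, 15, DC, Vic), (white, Orion, 15, DC, Zed)}
Natural join on sname: {(blue, Beta, 37, DC, Cal, 5, 33), (blue, Beta, 37, DC, Kim, 37, 31), (blue, Beta, 37, DC, Quin, 28, 12), (green, Helix, 27, DC, Cal, 5, 33), (green, Helix, 27, DC, Kim, 37, 31), (green, Helix, 27, DC, Quin, 28, 12), (green, Zephyr, 35, DC, Cal, 5, 33), (green, Zephyr, 35, DC, Kim, 37, 31), (green, Zephyr, 35, DC, Quin, 28, 12), (grey, Echo, 31, DC, Cal, 5, 33), (grey, Echo, 31, DC, Kim, 37, 31), (grey, Echo, 31, DC, Quin, 28, 12), (grey, Echo, 33, DC, Cal, 5, 33), (grey, Echo, 33, DC, Kim, 37, 31), (grey, Echo, 33, DC, Quin, 28, 12), (red, Atlas, 31, DC, Cal, 5, 33), (red, Atlas, 31, DC, Kim, 37, 31), (red, Atlas, 31, DC, Quin, 28, 12), (red, Vega, 38, DC, Cal, 5, 33), (red, Vega, 38, DC, Kim, 37, 31), (red, Vega, 38, DC, Quin, 28, 12), (white, Omega, 11, DC, Cal, 5, 33), (white, Omega, 11, DC, Kim, 37, 31), (white, Omega, 11, DC, Quin, 28, 12), (white, Orion, 15, DC, Cal, 5, 33), (white, Orion, 15, DC, Kim, 37, 31), (white, Orion, 15, DC, Quin, 28, 12)}
σ[pname != Vega]: keep tuples satisfying pname != Vega → {(blue, Beta, 37, DC, Cal, 5, 33), (blue, Beta, 37, DC, Kim, 37, 31), (blue, Beta, 37, DC, Quin, 28, 12), (green, Helix, 27, DC, Cal, 5, 33), (green, Helix, 27, DC, Kim, 37, 31), (green, Helix, 27, DC, Quin, 28, 12), (green, Zephyr, 35, DC, Cal, 5, 33), (green, Zephyr, 35, DC, Kim, 37, 31), (green, Zephyr, 35, DC, Quin, 28, 12), (grey, Echo, 31, DC, Cal, 5, 33), (grey, Echo, 31, DC, Kim, 37, 31), (grey, Echo, 31, DC, Quin, 28, 12), (grey, Echo, 33, DC, Cal, 5, 33), (grey, Echo, 33, DC, Kim, 37, 31), (grey, Echo, 33, DC, Quin, 28, 12), (red, Atlas, 31, DC, Cal, 5, 33), (red, Atlas, 31, DC, Kim, 37, 31), (red, Atlas, 31, DC, Quin, 28, 12), (white, Omega, 11, DC, Cal, 5, 33), (white, Omega, 11, DC, Kim, 37, 31), (white, Omega, 11, DC, Quin, 28, 12), (white, Orion, 15, DC, Cal, 5, 33), (white, Orion, 15, DC, Kim, 37, 31), (white, Orion, 15, DC, Quin, 28, 12)}
σ[cost >= 30]: keep tuples satisfying cost >= 30 → {(blue, Beta, 37, DC, Cal, 5, 33), (blue, Beta, 37, DC, Kim, 37, 31), (green, Helix, 27, DC, Cal, 5, 33), (green, Helix, 27, DC, Kim, 37, 31), (green, Zephyr, 35, DC, Cal, 5, 33), (green, Zephyr, 35, DC, Kim, 37, 31), (grey, Echo, 31, DC, Cal, 5, 33), (grey, Echo, 31, DC, Kim, 37, 31), (grey, Echo, 33, DC, Cal, 5, 33), (grey, Echo, 33, DC, Kim, 37, 31), (red, Atlas, 31, DC, Cal, 5, 33), (red, Atlas, 31, DC, Kim, 37, 31), (white, Omega, 11, DC, Cal, 5, 33), (white, Omega, 11, DC, Kim, 37, 31), (white, Orion, 15, DC, Cal, 5, 33), (white, Orion, 15, DC, Kim, 37, 31)}
π[color, pid]: project onto (color, pid) (6 duplicate(s) eliminated) → {(blue, 37), (blue, 5), (green, 37), (green, 5), (grey, 37), (grey, 5), (red, 37), (red, 5), (white, 37), (white, 5)}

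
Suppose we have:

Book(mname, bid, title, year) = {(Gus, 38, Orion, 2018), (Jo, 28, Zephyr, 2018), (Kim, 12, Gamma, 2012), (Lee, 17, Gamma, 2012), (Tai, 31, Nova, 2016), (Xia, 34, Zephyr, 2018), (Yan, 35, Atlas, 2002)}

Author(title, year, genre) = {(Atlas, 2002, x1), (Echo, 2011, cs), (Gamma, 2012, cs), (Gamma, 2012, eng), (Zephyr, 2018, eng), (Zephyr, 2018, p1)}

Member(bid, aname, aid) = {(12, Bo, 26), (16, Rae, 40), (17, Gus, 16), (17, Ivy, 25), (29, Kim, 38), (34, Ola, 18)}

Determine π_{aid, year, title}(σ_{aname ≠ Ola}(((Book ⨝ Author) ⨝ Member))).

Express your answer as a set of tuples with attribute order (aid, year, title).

Natural join on title, year: {(Jo, 28, Zephyr, 2018, eng), (Jo, 28, Zephyr, 2018, p1), (Kim, 12, Gamma, 2012, cs), (Kim, 12, Gamma, 2012, eng), (Lee, 17, Gamma, 2012, cs), (Lee, 17, Gamma, 2012, eng), (Xia, 34, Zephyr, 2018, eng), (Xia, 34, Zephyr, 2018, p1), (Yan, 35, Atlas, 2002, x1)}
Natural join on bid: {(Kim, 12, Gamma, 2012, cs, Bo, 26), (Kim, 12, Gamma, 2012, eng, Bo, 26), (Lee, 17, Gamma, 2012, cs, Gus, 16), (Lee, 17, Gamma, 2012, cs, Ivy, 25), (Lee, 17, Gamma, 2012, eng, Gus, 16), (Lee, 17, Gamma, 2012, eng, Ivy, 25), (Xia, 34, Zephyr, 2018, eng, Ola, 18), (Xia, 34, Zephyr, 2018, p1, Ola, 18)}
Selection aname ≠ Ola: {(Kim, 12, Gamma, 2012, cs, Bo, 26), (Kim, 12, Gamma, 2012, eng, Bo, 26), (Lee, 17, Gamma, 2012, cs, Gus, 16), (Lee, 17, Gamma, 2012, cs, Ivy, 25), (Lee, 17, Gamma, 2012, eng, Gus, 16), (Lee, 17, Gamma, 2012, eng, Ivy, 25)}
π[aid, year, title]: project onto (aid, year, title) (3 duplicate(s) eliminated) → {(16, 2012, Gamma), (25, 2012, Gamma), (26, 2012, Gamma)}

{(16, 2012, Gamma), (25, 2012, Gamma), (26, 2012, Gamma)}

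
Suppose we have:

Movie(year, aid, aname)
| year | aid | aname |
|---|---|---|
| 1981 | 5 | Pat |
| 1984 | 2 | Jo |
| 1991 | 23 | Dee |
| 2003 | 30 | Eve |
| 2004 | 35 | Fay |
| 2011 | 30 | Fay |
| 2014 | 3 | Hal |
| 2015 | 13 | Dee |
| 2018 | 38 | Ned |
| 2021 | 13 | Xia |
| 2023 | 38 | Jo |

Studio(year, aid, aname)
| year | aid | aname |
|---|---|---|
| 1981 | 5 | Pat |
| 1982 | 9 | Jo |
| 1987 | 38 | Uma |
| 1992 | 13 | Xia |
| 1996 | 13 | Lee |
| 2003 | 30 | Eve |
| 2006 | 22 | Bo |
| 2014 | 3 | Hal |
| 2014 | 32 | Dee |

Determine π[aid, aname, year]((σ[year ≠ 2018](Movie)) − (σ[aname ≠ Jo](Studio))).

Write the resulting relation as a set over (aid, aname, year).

{(13, Dee, 2015), (13, Xia, 2021), (2, Jo, 1984), (23, Dee, 1991), (30, Fay, 2011), (35, Fay, 2004), (38, Jo, 2023)}

Apply σ_{year ≠ 2018}; surviving tuples: {(1981, 5, Pat), (1984, 2, Jo), (1991, 23, Dee), (2003, 30, Eve), (2004, 35, Fay), (2011, 30, Fay), (2014, 3, Hal), (2015, 13, Dee), (2021, 13, Xia), (2023, 38, Jo)}
Apply σ_{aname ≠ Jo}; surviving tuples: {(1981, 5, Pat), (1987, 38, Uma), (1992, 13, Xia), (1996, 13, Lee), (2003, 30, Eve), (2006, 22, Bo), (2014, 3, Hal), (2014, 32, Dee)}
Set difference of the two operands is {(1984, 2, Jo), (1991, 23, Dee), (2004, 35, Fay), (2011, 30, Fay), (2015, 13, Dee), (2021, 13, Xia), (2023, 38, Jo)}.
π_{aid, aname, year} gives {(13, Dee, 2015), (13, Xia, 2021), (2, Jo, 1984), (23, Dee, 1991), (30, Fay, 2011), (35, Fay, 2004), (38, Jo, 2023)}.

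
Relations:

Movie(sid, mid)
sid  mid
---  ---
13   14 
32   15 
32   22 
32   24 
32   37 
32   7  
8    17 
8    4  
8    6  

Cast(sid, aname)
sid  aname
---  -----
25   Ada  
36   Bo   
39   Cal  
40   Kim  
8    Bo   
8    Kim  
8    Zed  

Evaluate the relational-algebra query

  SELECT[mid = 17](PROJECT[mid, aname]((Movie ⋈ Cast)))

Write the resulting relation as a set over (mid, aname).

Natural join on sid: {(8, 17, Bo), (8, 17, Kim), (8, 17, Zed), (8, 4, Bo), (8, 4, Kim), (8, 4, Zed), (8, 6, Bo), (8, 6, Kim), (8, 6, Zed)}
Keep only column(s) mid, aname: {(17, Bo), (17, Kim), (17, Zed), (4, Bo), (4, Kim), (4, Zed), (6, Bo), (6, Kim), (6, Zed)}
Selection mid = 17: {(17, Bo), (17, Kim), (17, Zed)}

{(17, Bo), (17, Kim), (17, Zed)}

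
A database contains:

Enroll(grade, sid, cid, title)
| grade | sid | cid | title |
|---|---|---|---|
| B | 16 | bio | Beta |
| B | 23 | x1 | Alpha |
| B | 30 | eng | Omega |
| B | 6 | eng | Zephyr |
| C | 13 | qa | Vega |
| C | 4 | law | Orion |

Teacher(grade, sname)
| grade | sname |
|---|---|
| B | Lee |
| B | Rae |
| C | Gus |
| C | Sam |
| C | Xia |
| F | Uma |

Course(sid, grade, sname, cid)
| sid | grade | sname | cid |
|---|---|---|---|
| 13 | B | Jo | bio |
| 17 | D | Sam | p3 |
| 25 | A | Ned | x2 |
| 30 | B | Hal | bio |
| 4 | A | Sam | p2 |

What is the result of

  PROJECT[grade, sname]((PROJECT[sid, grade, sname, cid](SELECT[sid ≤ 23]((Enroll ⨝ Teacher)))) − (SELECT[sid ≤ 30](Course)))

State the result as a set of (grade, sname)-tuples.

Enroll ⋈ Teacher (natural join on grade): {(B, 16, bio, Beta, Lee), (B, 16, bio, Beta, Rae), (B, 23, x1, Alpha, Lee), (B, 23, x1, Alpha, Rae), (B, 30, eng, Omega, Lee), (B, 30, eng, Omega, Rae), (B, 6, eng, Zephyr, Lee), (B, 6, eng, Zephyr, Rae), (C, 13, qa, Vega, Gus), (C, 13, qa, Vega, Sam), (C, 13, qa, Vega, Xia), (C, 4, law, Orion, Gus), (C, 4, law, Orion, Sam), (C, 4, law, Orion, Xia)}
σ[sid ≤ 23]: keep tuples satisfying sid ≤ 23 → {(B, 16, bio, Beta, Lee), (B, 16, bio, Beta, Rae), (B, 23, x1, Alpha, Lee), (B, 23, x1, Alpha, Rae), (B, 6, eng, Zephyr, Lee), (B, 6, eng, Zephyr, Rae), (C, 13, qa, Vega, Gus), (C, 13, qa, Vega, Sam), (C, 13, qa, Vega, Xia), (C, 4, law, Orion, Gus), (C, 4, law, Orion, Sam), (C, 4, law, Orion, Xia)}
π_{sid, grade, sname, cid} gives {(13, C, Gus, qa), (13, C, Sam, qa), (13, C, Xia, qa), (16, B, Lee, bio), (16, B, Rae, bio), (23, B, Lee, x1), (23, B, Rae, x1), (4, C, Gus, law), (4, C, Sam, law), (4, C, Xia, law), (6, B, Lee, eng), (6, B, Rae, eng)}.
σ[sid ≤ 30]: keep tuples satisfying sid ≤ 30 → {(13, B, Jo, bio), (17, D, Sam, p3), (25, A, Ned, x2), (30, B, Hal, bio), (4, A, Sam, p2)}
Taking the difference: {(13, C, Gus, qa), (13, C, Sam, qa), (13, C, Xia, qa), (16, B, Lee, bio), (16, B, Rae, bio), (23, B, Lee, x1), (23, B, Rae, x1), (4, C, Gus, law), (4, C, Sam, law), (4, C, Xia, law), (6, B, Lee, eng), (6, B, Rae, eng)}
π_{grade, sname} gives {(B, Lee), (B, Rae), (C, Gus), (C, Sam), (C, Xia)} (7 duplicate(s) eliminated).

{(B, Lee), (B, Rae), (C, Gus), (C, Sam), (C, Xia)}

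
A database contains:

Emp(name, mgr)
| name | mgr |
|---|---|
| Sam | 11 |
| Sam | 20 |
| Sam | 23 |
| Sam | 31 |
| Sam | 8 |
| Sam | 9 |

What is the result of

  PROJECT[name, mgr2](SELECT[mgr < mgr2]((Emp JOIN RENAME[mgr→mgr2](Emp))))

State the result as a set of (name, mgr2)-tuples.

ρ[mgr→mgr2]: schema becomes (name, mgr2); tuples unchanged.
Emp ⋈ RENAME[mgr→mgr2](Emp) (natural join on name): {(Sam, 11, 11), (Sam, 11, 20), (Sam, 11, 23), (Sam, 11, 31), (Sam, 11, 8), (Sam, 11, 9), (Sam, 20, 11), (Sam, 20, 20), (Sam, 20, 23), (Sam, 20, 31), (Sam, 20, 8), (Sam, 20, 9), (Sam, 23, 11), (Sam, 23, 20), (Sam, 23, 23), (Sam, 23, 31), (Sam, 23, 8), (Sam, 23, 9), (Sam, 31, 11), (Sam, 31, 20), (Sam, 31, 23), (Sam, 31, 31), (Sam, 31, 8), (Sam, 31, 9), (Sam, 8, 11), (Sam, 8, 20), (Sam, 8, 23), (Sam, 8, 31), (Sam, 8, 8), (Sam, 8, 9), (Sam, 9, 11), (Sam, 9, 20), (Sam, 9, 23), (Sam, 9, 31), (Sam, 9, 8), (Sam, 9, 9)}
Apply σ_{mgr < mgr2}; surviving tuples: {(Sam, 11, 20), (Sam, 11, 23), (Sam, 11, 31), (Sam, 20, 23), (Sam, 20, 31), (Sam, 23, 31), (Sam, 8, 11), (Sam, 8, 20), (Sam, 8, 23), (Sam, 8, 31), (Sam, 8, 9), (Sam, 9, 11), (Sam, 9, 20), (Sam, 9, 23), (Sam, 9, 31)}
Projecting to name, mgr2 (10 duplicate(s) eliminated): {(Sam, 11), (Sam, 20), (Sam, 23), (Sam, 31), (Sam, 9)}

{(Sam, 11), (Sam, 20), (Sam, 23), (Sam, 31), (Sam, 9)}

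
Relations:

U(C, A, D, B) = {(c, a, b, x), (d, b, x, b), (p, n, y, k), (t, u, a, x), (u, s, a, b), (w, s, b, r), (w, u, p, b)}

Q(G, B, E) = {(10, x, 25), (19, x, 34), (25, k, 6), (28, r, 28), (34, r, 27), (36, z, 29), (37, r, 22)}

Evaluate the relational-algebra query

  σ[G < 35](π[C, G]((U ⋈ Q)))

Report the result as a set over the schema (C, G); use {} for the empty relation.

{(c, 10), (c, 19), (p, 25), (t, 10), (t, 19), (w, 28), (w, 34)}

U ⋈ Q (natural join on B): {(c, a, b, x, 10, 25), (c, a, b, x, 19, 34), (p, n, y, k, 25, 6), (t, u, a, x, 10, 25), (t, u, a, x, 19, 34), (w, s, b, r, 28, 28), (w, s, b, r, 34, 27), (w, s, b, r, 37, 22)}
π[C, G]: project onto (C, G) → {(c, 10), (c, 19), (p, 25), (t, 10), (t, 19), (w, 28), (w, 34), (w, 37)}
Filtering on G < 35 leaves {(c, 10), (c, 19), (p, 25), (t, 10), (t, 19), (w, 28), (w, 34)}.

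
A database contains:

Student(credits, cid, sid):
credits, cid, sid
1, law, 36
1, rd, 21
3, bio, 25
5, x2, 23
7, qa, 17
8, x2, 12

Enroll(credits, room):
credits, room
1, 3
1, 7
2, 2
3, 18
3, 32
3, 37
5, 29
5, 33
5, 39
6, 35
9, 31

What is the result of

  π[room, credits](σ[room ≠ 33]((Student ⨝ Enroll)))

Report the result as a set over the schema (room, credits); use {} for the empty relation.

{(18, 3), (29, 5), (3, 1), (32, 3), (37, 3), (39, 5), (7, 1)}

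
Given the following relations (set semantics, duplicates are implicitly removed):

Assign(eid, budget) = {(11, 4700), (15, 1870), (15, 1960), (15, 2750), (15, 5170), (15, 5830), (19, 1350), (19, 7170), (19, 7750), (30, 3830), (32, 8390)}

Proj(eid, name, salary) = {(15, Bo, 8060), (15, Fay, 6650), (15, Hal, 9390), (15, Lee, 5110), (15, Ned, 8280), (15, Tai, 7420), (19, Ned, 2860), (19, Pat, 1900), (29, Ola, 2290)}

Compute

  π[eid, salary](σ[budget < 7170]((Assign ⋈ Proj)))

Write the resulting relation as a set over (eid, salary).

Assign ⋈ Proj (natural join on eid): {(15, 1870, Bo, 8060), (15, 1870, Fay, 6650), (15, 1870, Hal, 9390), (15, 1870, Lee, 5110), (15, 1870, Ned, 8280), (15, 1870, Tai, 7420), (15, 1960, Bo, 8060), (15, 1960, Fay, 6650), (15, 1960, Hal, 9390), (15, 1960, Lee, 5110), (15, 1960, Ned, 8280), (15, 1960, Tai, 7420), (15, 2750, Bo, 8060), (15, 2750, Fay, 6650), (15, 2750, Hal, 9390), (15, 2750, Lee, 5110), (15, 2750, Ned, 8280), (15, 2750, Tai, 7420), (15, 5170, Bo, 8060), (15, 5170, Fay, 6650), (15, 5170, Hal, 9390), (15, 5170, Lee, 5110), (15, 5170, Ned, 8280), (15, 5170, Tai, 7420), (15, 5830, Bo, 8060), (15, 5830, Fay, 6650), (15, 5830, Hal, 9390), (15, 5830, Lee, 5110), (15, 5830, Ned, 8280), (15, 5830, Tai, 7420), (19, 1350, Ned, 2860), (19, 1350, Pat, 1900), (19, 7170, Ned, 2860), (19, 7170, Pat, 1900), (19, 7750, Ned, 2860), (19, 7750, Pat, 1900)}
Apply σ_{budget < 7170}; surviving tuples: {(15, 1870, Bo, 8060), (15, 1870, Fay, 6650), (15, 1870, Hal, 9390), (15, 1870, Lee, 5110), (15, 1870, Ned, 8280), (15, 1870, Tai, 7420), (15, 1960, Bo, 8060), (15, 1960, Fay, 6650), (15, 1960, Hal, 9390), (15, 1960, Lee, 5110), (15, 1960, Ned, 8280), (15, 1960, Tai, 7420), (15, 2750, Bo, 8060), (15, 2750, Fay, 6650), (15, 2750, Hal, 9390), (15, 2750, Lee, 5110), (15, 2750, Ned, 8280), (15, 2750, Tai, 7420), (15, 5170, Bo, 8060), (15, 5170, Fay, 6650), (15, 5170, Hal, 9390), (15, 5170, Lee, 5110), (15, 5170, Ned, 8280), (15, 5170, Tai, 7420), (15, 5830, Bo, 8060), (15, 5830, Fay, 6650), (15, 5830, Hal, 9390), (15, 5830, Lee, 5110), (15, 5830, Ned, 8280), (15, 5830, Tai, 7420), (19, 1350, Ned, 2860), (19, 1350, Pat, 1900)}
Projecting to eid, salary (24 duplicate(s) eliminated): {(15, 5110), (15, 6650), (15, 7420), (15, 8060), (15, 8280), (15, 9390), (19, 1900), (19, 2860)}

{(15, 5110), (15, 6650), (15, 7420), (15, 8060), (15, 8280), (15, 9390), (19, 1900), (19, 2860)}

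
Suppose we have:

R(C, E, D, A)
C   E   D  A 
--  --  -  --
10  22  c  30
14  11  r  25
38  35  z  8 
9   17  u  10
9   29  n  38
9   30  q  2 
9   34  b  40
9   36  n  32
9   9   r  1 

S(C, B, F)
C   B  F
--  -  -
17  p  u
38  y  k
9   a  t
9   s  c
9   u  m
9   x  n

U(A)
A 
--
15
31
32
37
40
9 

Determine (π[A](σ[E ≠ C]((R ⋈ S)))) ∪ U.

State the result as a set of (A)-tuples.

{10, 15, 2, 31, 32, 37, 38, 40, 8, 9}

Natural join on C: {(38, 35, z, 8, y, k), (9, 17, u, 10, a, t), (9, 17, u, 10, s, c), (9, 17, u, 10, u, m), (9, 17, u, 10, x, n), (9, 29, n, 38, a, t), (9, 29, n, 38, s, c), (9, 29, n, 38, u, m), (9, 29, n, 38, x, n), (9, 30, q, 2, a, t), (9, 30, q, 2, s, c), (9, 30, q, 2, u, m), (9, 30, q, 2, x, n), (9, 34, b, 40, a, t), (9, 34, b, 40, s, c), (9, 34, b, 40, u, m), (9, 34, b, 40, x, n), (9, 36, n, 32, a, t), (9, 36, n, 32, s, c), (9, 36, n, 32, u, m), (9, 36, n, 32, x, n), (9, 9, r, 1, a, t), (9, 9, r, 1, s, c), (9, 9, r, 1, u, m), (9, 9, r, 1, x, n)}
σ[E ≠ C]: keep tuples satisfying E ≠ C → {(38, 35, z, 8, y, k), (9, 17, u, 10, a, t), (9, 17, u, 10, s, c), (9, 17, u, 10, u, m), (9, 17, u, 10, x, n), (9, 29, n, 38, a, t), (9, 29, n, 38, s, c), (9, 29, n, 38, u, m), (9, 29, n, 38, x, n), (9, 30, q, 2, a, t), (9, 30, q, 2, s, c), (9, 30, q, 2, u, m), (9, 30, q, 2, x, n), (9, 34, b, 40, a, t), (9, 34, b, 40, s, c), (9, 34, b, 40, u, m), (9, 34, b, 40, x, n), (9, 36, n, 32, a, t), (9, 36, n, 32, s, c), (9, 36, n, 32, u, m), (9, 36, n, 32, x, n)}
Keep only column(s) A (15 duplicate(s) eliminated): {10, 2, 32, 38, 40, 8}
Set union of the two operands is {10, 15, 2, 31, 32, 37, 38, 40, 8, 9}.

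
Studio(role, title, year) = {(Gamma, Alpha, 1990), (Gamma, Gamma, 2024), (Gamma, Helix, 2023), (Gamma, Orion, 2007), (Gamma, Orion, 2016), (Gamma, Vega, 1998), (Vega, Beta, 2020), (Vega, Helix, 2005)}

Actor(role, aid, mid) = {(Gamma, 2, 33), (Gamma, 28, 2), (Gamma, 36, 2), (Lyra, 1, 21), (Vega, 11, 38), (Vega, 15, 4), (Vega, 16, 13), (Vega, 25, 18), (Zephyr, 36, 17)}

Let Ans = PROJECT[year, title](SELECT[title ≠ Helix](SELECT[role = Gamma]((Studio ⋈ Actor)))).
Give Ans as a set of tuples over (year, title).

{(1990, Alpha), (1998, Vega), (2007, Orion), (2016, Orion), (2024, Gamma)}

Studio ⋈ Actor (natural join on role): {(Gamma, Alpha, 1990, 2, 33), (Gamma, Alpha, 1990, 28, 2), (Gamma, Alpha, 1990, 36, 2), (Gamma, Gamma, 2024, 2, 33), (Gamma, Gamma, 2024, 28, 2), (Gamma, Gamma, 2024, 36, 2), (Gamma, Helix, 2023, 2, 33), (Gamma, Helix, 2023, 28, 2), (Gamma, Helix, 2023, 36, 2), (Gamma, Orion, 2007, 2, 33), (Gamma, Orion, 2007, 28, 2), (Gamma, Orion, 2007, 36, 2), (Gamma, Orion, 2016, 2, 33), (Gamma, Orion, 2016, 28, 2), (Gamma, Orion, 2016, 36, 2), (Gamma, Vega, 1998, 2, 33), (Gamma, Vega, 1998, 28, 2), (Gamma, Vega, 1998, 36, 2), (Vega, Beta, 2020, 11, 38), (Vega, Beta, 2020, 15, 4), (Vega, Beta, 2020, 16, 13), (Vega, Beta, 2020, 25, 18), (Vega, Helix, 2005, 11, 38), (Vega, Helix, 2005, 15, 4), (Vega, Helix, 2005, 16, 13), (Vega, Helix, 2005, 25, 18)}
σ[role = Gamma]: keep tuples satisfying role = Gamma → {(Gamma, Alpha, 1990, 2, 33), (Gamma, Alpha, 1990, 28, 2), (Gamma, Alpha, 1990, 36, 2), (Gamma, Gamma, 2024, 2, 33), (Gamma, Gamma, 2024, 28, 2), (Gamma, Gamma, 2024, 36, 2), (Gamma, Helix, 2023, 2, 33), (Gamma, Helix, 2023, 28, 2), (Gamma, Helix, 2023, 36, 2), (Gamma, Orion, 2007, 2, 33), (Gamma, Orion, 2007, 28, 2), (Gamma, Orion, 2007, 36, 2), (Gamma, Orion, 2016, 2, 33), (Gamma, Orion, 2016, 28, 2), (Gamma, Orion, 2016, 36, 2), (Gamma, Vega, 1998, 2, 33), (Gamma, Vega, 1998, 28, 2), (Gamma, Vega, 1998, 36, 2)}
σ[title ≠ Helix]: keep tuples satisfying title ≠ Helix → {(Gamma, Alpha, 1990, 2, 33), (Gamma, Alpha, 1990, 28, 2), (Gamma, Alpha, 1990, 36, 2), (Gamma, Gamma, 2024, 2, 33), (Gamma, Gamma, 2024, 28, 2), (Gamma, Gamma, 2024, 36, 2), (Gamma, Orion, 2007, 2, 33), (Gamma, Orion, 2007, 28, 2), (Gamma, Orion, 2007, 36, 2), (Gamma, Orion, 2016, 2, 33), (Gamma, Orion, 2016, 28, 2), (Gamma, Orion, 2016, 36, 2), (Gamma, Vega, 1998, 2, 33), (Gamma, Vega, 1998, 28, 2), (Gamma, Vega, 1998, 36, 2)}
π[year, title]: project onto (year, title) (10 duplicate(s) eliminated) → {(1990, Alpha), (1998, Vega), (2007, Orion), (2016, Orion), (2024, Gamma)}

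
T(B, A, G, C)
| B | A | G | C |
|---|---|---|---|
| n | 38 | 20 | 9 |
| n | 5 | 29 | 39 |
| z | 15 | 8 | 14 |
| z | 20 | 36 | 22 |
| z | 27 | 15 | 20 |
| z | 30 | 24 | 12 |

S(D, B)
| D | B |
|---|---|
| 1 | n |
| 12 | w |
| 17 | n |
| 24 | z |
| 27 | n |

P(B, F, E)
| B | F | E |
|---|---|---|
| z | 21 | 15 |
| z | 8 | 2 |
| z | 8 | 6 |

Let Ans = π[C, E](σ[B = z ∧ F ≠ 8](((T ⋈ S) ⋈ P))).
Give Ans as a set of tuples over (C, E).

Joining T and S on B yields {(n, 38, 20, 9, 1), (n, 38, 20, 9, 17), (n, 38, 20, 9, 27), (n, 5, 29, 39, 1), (n, 5, 29, 39, 17), (n, 5, 29, 39, 27), (z, 15, 8, 14, 24), (z, 20, 36, 22, 24), (z, 27, 15, 20, 24), (z, 30, 24, 12, 24)}.
Joining (T ⋈ S) and P on B yields {(z, 15, 8, 14, 24, 21, 15), (z, 15, 8, 14, 24, 8, 2), (z, 15, 8, 14, 24, 8, 6), (z, 20, 36, 22, 24, 21, 15), (z, 20, 36, 22, 24, 8, 2), (z, 20, 36, 22, 24, 8, 6), (z, 27, 15, 20, 24, 21, 15), (z, 27, 15, 20, 24, 8, 2), (z, 27, 15, 20, 24, 8, 6), (z, 30, 24, 12, 24, 21, 15), (z, 30, 24, 12, 24, 8, 2), (z, 30, 24, 12, 24, 8, 6)}.
Selection B = z ∧ F ≠ 8: {(z, 15, 8, 14, 24, 21, 15), (z, 20, 36, 22, 24, 21, 15), (z, 27, 15, 20, 24, 21, 15), (z, 30, 24, 12, 24, 21, 15)}
π_{C, E} gives {(12, 15), (14, 15), (20, 15), (22, 15)}.

{(12, 15), (14, 15), (20, 15), (22, 15)}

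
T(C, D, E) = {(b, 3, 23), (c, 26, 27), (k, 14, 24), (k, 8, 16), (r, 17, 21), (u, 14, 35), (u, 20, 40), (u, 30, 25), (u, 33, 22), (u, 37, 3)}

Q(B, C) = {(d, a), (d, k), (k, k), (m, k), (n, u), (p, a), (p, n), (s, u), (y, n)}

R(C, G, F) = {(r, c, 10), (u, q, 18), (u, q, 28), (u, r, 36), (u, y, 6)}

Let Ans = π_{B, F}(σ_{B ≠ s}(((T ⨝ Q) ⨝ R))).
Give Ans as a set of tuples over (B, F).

T ⋈ Q (natural join on C): {(k, 14, 24, d), (k, 14, 24, k), (k, 14, 24, m), (k, 8, 16, d), (k, 8, 16, k), (k, 8, 16, m), (u, 14, 35, n), (u, 14, 35, s), (u, 20, 40, n), (u, 20, 40, s), (u, 30, 25, n), (u, 30, 25, s), (u, 33, 22, n), (u, 33, 22, s), (u, 37, 3, n), (u, 37, 3, s)}
(T ⨝ Q) ⋈ R (natural join on C): {(u, 14, 35, n, q, 18), (u, 14, 35, n, q, 28), (u, 14, 35, n, r, 36), (u, 14, 35, n, y, 6), (u, 14, 35, s, q, 18), (u, 14, 35, s, q, 28), (u, 14, 35, s, r, 36), (u, 14, 35, s, y, 6), (u, 20, 40, n, q, 18), (u, 20, 40, n, q, 28), (u, 20, 40, n, r, 36), (u, 20, 40, n, y, 6), (u, 20, 40, s, q, 18), (u, 20, 40, s, q, 28), (u, 20, 40, s, r, 36), (u, 20, 40, s, y, 6), (u, 30, 25, n, q, 18), (u, 30, 25, n, q, 28), (u, 30, 25, n, r, 36), (u, 30, 25, n, y, 6), (u, 30, 25, s, q, 18), (u, 30, 25, s, q, 28), (u, 30, 25, s, r, 36), (u, 30, 25, s, y, 6), (u, 33, 22, n, q, 18), (u, 33, 22, n, q, 28), (u, 33, 22, n, r, 36), (u, 33, 22, n, y, 6), (u, 33, 22, s, q, 18), (u, 33, 22, s, q, 28), (u, 33, 22, s, r, 36), (u, 33, 22, s, y, 6), (u, 37, 3, n, q, 18), (u, 37, 3, n, q, 28), (u, 37, 3, n, r, 36), (u, 37, 3, n, y, 6), (u, 37, 3, s, q, 18), (u, 37, 3, s, q, 28), (u, 37, 3, s, r, 36), (u, 37, 3, s, y, 6)}
Apply σ_{B ≠ s}; surviving tuples: {(u, 14, 35, n, q, 18), (u, 14, 35, n, q, 28), (u, 14, 35, n, r, 36), (u, 14, 35, n, y, 6), (u, 20, 40, n, q, 18), (u, 20, 40, n, q, 28), (u, 20, 40, n, r, 36), (u, 20, 40, n, y, 6), (u, 30, 25, n, q, 18), (u, 30, 25, n, q, 28), (u, 30, 25, n, r, 36), (u, 30, 25, n, y, 6), (u, 33, 22, n, q, 18), (u, 33, 22, n, q, 28), (u, 33, 22, n, r, 36), (u, 33, 22, n, y, 6), (u, 37, 3, n, q, 18), (u, 37, 3, n, q, 28), (u, 37, 3, n, r, 36), (u, 37, 3, n, y, 6)}
π_{B, F} gives {(n, 18), (n, 28), (n, 36), (n, 6)} (16 duplicate(s) eliminated).

{(n, 18), (n, 28), (n, 36), (n, 6)}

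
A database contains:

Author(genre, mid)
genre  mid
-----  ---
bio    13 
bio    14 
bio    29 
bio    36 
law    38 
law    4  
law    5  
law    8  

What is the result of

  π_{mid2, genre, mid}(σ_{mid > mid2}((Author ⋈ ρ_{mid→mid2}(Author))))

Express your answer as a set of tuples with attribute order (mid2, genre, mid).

{(13, bio, 14), (13, bio, 29), (13, bio, 36), (14, bio, 29), (14, bio, 36), (29, bio, 36), (4, law, 38), (4, law, 5), (4, law, 8), (5, law, 38), (5, law, 8), (8, law, 38)}

ρ[mid→mid2]: schema becomes (genre, mid2); tuples unchanged.
Joining Author and ρ_{mid→mid2}(Author) on genre yields {(bio, 13, 13), (bio, 13, 14), (bio, 13, 29), (bio, 13, 36), (bio, 14, 13), (bio, 14, 14), (bio, 14, 29), (bio, 14, 36), (bio, 29, 13), (bio, 29, 14), (bio, 29, 29), (bio, 29, 36), (bio, 36, 13), (bio, 36, 14), (bio, 36, 29), (bio, 36, 36), (law, 38, 38), (law, 38, 4), (law, 38, 5), (law, 38, 8), (law, 4, 38), (law, 4, 4), (law, 4, 5), (law, 4, 8), (law, 5, 38), (law, 5, 4), (law, 5, 5), (law, 5, 8), (law, 8, 38), (law, 8, 4), (law, 8, 5), (law, 8, 8)}.
σ[mid > mid2]: keep tuples satisfying mid > mid2 → {(bio, 14, 13), (bio, 29, 13), (bio, 29, 14), (bio, 36, 13), (bio, 36, 14), (bio, 36, 29), (law, 38, 4), (law, 38, 5), (law, 38, 8), (law, 5, 4), (law, 8, 4), (law, 8, 5)}
Projecting to mid2, genre, mid: {(13, bio, 14), (13, bio, 29), (13, bio, 36), (14, bio, 29), (14, bio, 36), (29, bio, 36), (4, law, 38), (4, law, 5), (4, law, 8), (5, law, 38), (5, law, 8), (8, law, 38)}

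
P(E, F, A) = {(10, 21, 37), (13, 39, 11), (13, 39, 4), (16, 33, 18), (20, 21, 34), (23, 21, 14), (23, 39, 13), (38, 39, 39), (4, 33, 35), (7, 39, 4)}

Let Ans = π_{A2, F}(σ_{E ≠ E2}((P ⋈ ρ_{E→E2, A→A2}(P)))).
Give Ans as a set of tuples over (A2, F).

{(11, 39), (13, 39), (14, 21), (18, 33), (34, 21), (35, 33), (37, 21), (39, 39), (4, 39)}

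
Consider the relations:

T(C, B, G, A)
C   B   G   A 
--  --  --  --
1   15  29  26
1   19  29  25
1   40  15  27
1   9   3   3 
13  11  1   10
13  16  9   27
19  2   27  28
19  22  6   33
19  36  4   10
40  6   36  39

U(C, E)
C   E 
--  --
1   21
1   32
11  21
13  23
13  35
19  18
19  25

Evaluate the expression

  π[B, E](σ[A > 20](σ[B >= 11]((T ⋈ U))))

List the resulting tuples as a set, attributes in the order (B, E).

{(15, 21), (15, 32), (16, 23), (16, 35), (19, 21), (19, 32), (22, 18), (22, 25), (40, 21), (40, 32)}

Joining T and U on C yields {(1, 15, 29, 26, 21), (1, 15, 29, 26, 32), (1, 19, 29, 25, 21), (1, 19, 29, 25, 32), (1, 40, 15, 27, 21), (1, 40, 15, 27, 32), (1, 9, 3, 3, 21), (1, 9, 3, 3, 32), (13, 11, 1, 10, 23), (13, 11, 1, 10, 35), (13, 16, 9, 27, 23), (13, 16, 9, 27, 35), (19, 2, 27, 28, 18), (19, 2, 27, 28, 25), (19, 22, 6, 33, 18), (19, 22, 6, 33, 25), (19, 36, 4, 10, 18), (19, 36, 4, 10, 25)}.
Filtering on B >= 11 leaves {(1, 15, 29, 26, 21), (1, 15, 29, 26, 32), (1, 19, 29, 25, 21), (1, 19, 29, 25, 32), (1, 40, 15, 27, 21), (1, 40, 15, 27, 32), (13, 11, 1, 10, 23), (13, 11, 1, 10, 35), (13, 16, 9, 27, 23), (13, 16, 9, 27, 35), (19, 22, 6, 33, 18), (19, 22, 6, 33, 25), (19, 36, 4, 10, 18), (19, 36, 4, 10, 25)}.
Filtering on A > 20 leaves {(1, 15, 29, 26, 21), (1, 15, 29, 26, 32), (1, 19, 29, 25, 21), (1, 19, 29, 25, 32), (1, 40, 15, 27, 21), (1, 40, 15, 27, 32), (13, 16, 9, 27, 23), (13, 16, 9, 27, 35), (19, 22, 6, 33, 18), (19, 22, 6, 33, 25)}.
Projecting to B, E: {(15, 21), (15, 32), (16, 23), (16, 35), (19, 21), (19, 32), (22, 18), (22, 25), (40, 21), (40, 32)}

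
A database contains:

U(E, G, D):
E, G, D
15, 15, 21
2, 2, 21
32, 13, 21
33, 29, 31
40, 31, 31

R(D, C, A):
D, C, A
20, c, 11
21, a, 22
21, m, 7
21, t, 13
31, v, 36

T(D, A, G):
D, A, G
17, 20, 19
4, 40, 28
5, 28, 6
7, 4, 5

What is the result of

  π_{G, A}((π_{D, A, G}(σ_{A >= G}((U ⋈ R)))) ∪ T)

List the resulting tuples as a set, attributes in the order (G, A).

{(13, 13), (13, 22), (15, 22), (19, 20), (2, 13), (2, 22), (2, 7), (28, 40), (29, 36), (31, 36), (5, 4), (6, 28)}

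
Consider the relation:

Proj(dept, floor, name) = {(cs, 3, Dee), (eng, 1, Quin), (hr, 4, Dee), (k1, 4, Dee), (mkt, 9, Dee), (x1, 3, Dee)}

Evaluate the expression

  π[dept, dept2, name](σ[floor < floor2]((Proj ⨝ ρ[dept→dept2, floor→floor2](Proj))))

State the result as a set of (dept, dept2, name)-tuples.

ρ[dept→dept2, floor→floor2]: schema becomes (dept2, floor2, name); tuples unchanged.
Joining Proj and ρ[dept→dept2, floor→floor2](Proj) on name yields {(cs, 3, Dee, cs, 3), (cs, 3, Dee, hr, 4), (cs, 3, Dee, k1, 4), (cs, 3, Dee, mkt, 9), (cs, 3, Dee, x1, 3), (eng, 1, Quin, eng, 1), (hr, 4, Dee, cs, 3), (hr, 4, Dee, hr, 4), (hr, 4, Dee, k1, 4), (hr, 4, Dee, mkt, 9), (hr, 4, Dee, x1, 3), (k1, 4, Dee, cs, 3), (k1, 4, Dee, hr, 4), (k1, 4, Dee, k1, 4), (k1, 4, Dee, mkt, 9), (k1, 4, Dee, x1, 3), (mkt, 9, Dee, cs, 3), (mkt, 9, Dee, hr, 4), (mkt, 9, Dee, k1, 4), (mkt, 9, Dee, mkt, 9), (mkt, 9, Dee, x1, 3), (x1, 3, Dee, cs, 3), (x1, 3, Dee, hr, 4), (x1, 3, Dee, k1, 4), (x1, 3, Dee, mkt, 9), (x1, 3, Dee, x1, 3)}.
σ[floor < floor2]: keep tuples satisfying floor < floor2 → {(cs, 3, Dee, hr, 4), (cs, 3, Dee, k1, 4), (cs, 3, Dee, mkt, 9), (hr, 4, Dee, mkt, 9), (k1, 4, Dee, mkt, 9), (x1, 3, Dee, hr, 4), (x1, 3, Dee, k1, 4), (x1, 3, Dee, mkt, 9)}
π_{dept, dept2, name} gives {(cs, hr, Dee), (cs, k1, Dee), (cs, mkt, Dee), (hr, mkt, Dee), (k1, mkt, Dee), (x1, hr, Dee), (x1, k1, Dee), (x1, mkt, Dee)}.

{(cs, hr, Dee), (cs, k1, Dee), (cs, mkt, Dee), (hr, mkt, Dee), (k1, mkt, Dee), (x1, hr, Dee), (x1, k1, Dee), (x1, mkt, Dee)}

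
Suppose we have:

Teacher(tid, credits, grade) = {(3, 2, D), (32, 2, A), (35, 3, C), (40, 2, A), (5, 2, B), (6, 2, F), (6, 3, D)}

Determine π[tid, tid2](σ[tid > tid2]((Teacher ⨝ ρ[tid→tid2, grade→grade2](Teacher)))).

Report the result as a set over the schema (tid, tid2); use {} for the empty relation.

{(32, 3), (32, 5), (32, 6), (35, 6), (40, 3), (40, 32), (40, 5), (40, 6), (5, 3), (6, 3), (6, 5)}

ρ[tid→tid2, grade→grade2]: schema becomes (tid2, credits, grade2); tuples unchanged.
Natural join on credits: {(3, 2, D, 3, D), (3, 2, D, 32, A), (3, 2, D, 40, A), (3, 2, D, 5, B), (3, 2, D, 6, F), (32, 2, A, 3, D), (32, 2, A, 32, A), (32, 2, A, 40, A), (32, 2, A, 5, B), (32, 2, A, 6, F), (35, 3, C, 35, C), (35, 3, C, 6, D), (40, 2, A, 3, D), (40, 2, A, 32, A), (40, 2, A, 40, A), (40, 2, A, 5, B), (40, 2, A, 6, F), (5, 2, B, 3, D), (5, 2, B, 32, A), (5, 2, B, 40, A), (5, 2, B, 5, B), (5, 2, B, 6, F), (6, 2, F, 3, D), (6, 2, F, 32, A), (6, 2, F, 40, A), (6, 2, F, 5, B), (6, 2, F, 6, F), (6, 3, D, 35, C), (6, 3, D, 6, D)}
σ[tid > tid2]: keep tuples satisfying tid > tid2 → {(32, 2, A, 3, D), (32, 2, A, 5, B), (32, 2, A, 6, F), (35, 3, C, 6, D), (40, 2, A, 3, D), (40, 2, A, 32, A), (40, 2, A, 5, B), (40, 2, A, 6, F), (5, 2, B, 3, D), (6, 2, F, 3, D), (6, 2, F, 5, B)}
π[tid, tid2]: project onto (tid, tid2) → {(32, 3), (32, 5), (32, 6), (35, 6), (40, 3), (40, 32), (40, 5), (40, 6), (5, 3), (6, 3), (6, 5)}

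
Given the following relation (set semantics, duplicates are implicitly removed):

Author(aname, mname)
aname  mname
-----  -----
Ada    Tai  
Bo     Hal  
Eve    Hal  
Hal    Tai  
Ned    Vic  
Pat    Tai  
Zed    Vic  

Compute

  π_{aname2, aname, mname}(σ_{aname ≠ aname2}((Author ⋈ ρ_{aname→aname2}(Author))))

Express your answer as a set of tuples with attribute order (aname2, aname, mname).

{(Ada, Hal, Tai), (Ada, Pat, Tai), (Bo, Eve, Hal), (Eve, Bo, Hal), (Hal, Ada, Tai), (Hal, Pat, Tai), (Ned, Zed, Vic), (Pat, Ada, Tai), (Pat, Hal, Tai), (Zed, Ned, Vic)}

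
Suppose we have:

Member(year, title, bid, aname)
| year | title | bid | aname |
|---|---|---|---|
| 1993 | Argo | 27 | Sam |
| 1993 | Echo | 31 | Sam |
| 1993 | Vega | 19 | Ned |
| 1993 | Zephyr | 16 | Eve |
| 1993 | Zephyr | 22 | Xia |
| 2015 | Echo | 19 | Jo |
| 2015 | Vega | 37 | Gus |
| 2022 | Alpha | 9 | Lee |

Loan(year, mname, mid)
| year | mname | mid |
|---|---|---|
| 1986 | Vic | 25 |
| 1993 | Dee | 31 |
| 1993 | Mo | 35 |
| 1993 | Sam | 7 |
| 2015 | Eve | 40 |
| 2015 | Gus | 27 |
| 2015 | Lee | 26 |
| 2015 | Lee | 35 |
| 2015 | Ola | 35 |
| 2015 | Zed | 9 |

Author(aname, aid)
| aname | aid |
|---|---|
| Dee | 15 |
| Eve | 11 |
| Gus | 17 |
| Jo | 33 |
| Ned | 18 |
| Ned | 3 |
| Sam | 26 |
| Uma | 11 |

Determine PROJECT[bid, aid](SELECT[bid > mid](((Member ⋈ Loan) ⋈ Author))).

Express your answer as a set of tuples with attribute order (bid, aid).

{(16, 11), (19, 18), (19, 3), (19, 33), (27, 26), (31, 26), (37, 17)}

Natural join on year: {(1993, Argo, 27, Sam, Dee, 31), (1993, Argo, 27, Sam, Mo, 35), (1993, Argo, 27, Sam, Sam, 7), (1993, Echo, 31, Sam, Dee, 31), (1993, Echo, 31, Sam, Mo, 35), (1993, Echo, 31, Sam, Sam, 7), (1993, Vega, 19, Ned, Dee, 31), (1993, Vega, 19, Ned, Mo, 35), (1993, Vega, 19, Ned, Sam, 7), (1993, Zephyr, 16, Eve, Dee, 31), (1993, Zephyr, 16, Eve, Mo, 35), (1993, Zephyr, 16, Eve, Sam, 7), (1993, Zephyr, 22, Xia, Dee, 31), (1993, Zephyr, 22, Xia, Mo, 35), (1993, Zephyr, 22, Xia, Sam, 7), (2015, Echo, 19, Jo, Eve, 40), (2015, Echo, 19, Jo, Gus, 27), (2015, Echo, 19, Jo, Lee, 26), (2015, Echo, 19, Jo, Lee, 35), (2015, Echo, 19, Jo, Ola, 35), (2015, Echo, 19, Jo, Zed, 9), (2015, Vega, 37, Gus, Eve, 40), (2015, Vega, 37, Gus, Gus, 27), (2015, Vega, 37, Gus, Lee, 26), (2015, Vega, 37, Gus, Lee, 35), (2015, Vega, 37, Gus, Ola, 35), (2015, Vega, 37, Gus, Zed, 9)}
Natural join on aname: {(1993, Argo, 27, Sam, Dee, 31, 26), (1993, Argo, 27, Sam, Mo, 35, 26), (1993, Argo, 27, Sam, Sam, 7, 26), (1993, Echo, 31, Sam, Dee, 31, 26), (1993, Echo, 31, Sam, Mo, 35, 26), (1993, Echo, 31, Sam, Sam, 7, 26), (1993, Vega, 19, Ned, Dee, 31, 18), (1993, Vega, 19, Ned, Dee, 31, 3), (1993, Vega, 19, Ned, Mo, 35, 18), (1993, Vega, 19, Ned, Mo, 35, 3), (1993, Vega, 19, Ned, Sam, 7, 18), (1993, Vega, 19, Ned, Sam, 7, 3), (1993, Zephyr, 16, Eve, Dee, 31, 11), (1993, Zephyr, 16, Eve, Mo, 35, 11), (1993, Zephyr, 16, Eve, Sam, 7, 11), (2015, Echo, 19, Jo, Eve, 40, 33), (2015, Echo, 19, Jo, Gus, 27, 33), (2015, Echo, 19, Jo, Lee, 26, 33), (2015, Echo, 19, Jo, Lee, 35, 33), (2015, Echo, 19, Jo, Ola, 35, 33), (2015, Echo, 19, Jo, Zed, 9, 33), (2015, Vega, 37, Gus, Eve, 40, 17), (2015, Vega, 37, Gus, Gus, 27, 17), (2015, Vega, 37, Gus, Lee, 26, 17), (2015, Vega, 37, Gus, Lee, 35, 17), (2015, Vega, 37, Gus, Ola, 35, 17), (2015, Vega, 37, Gus, Zed, 9, 17)}
σ[bid > mid]: keep tuples satisfying bid > mid → {(1993, Argo, 27, Sam, Sam, 7, 26), (1993, Echo, 31, Sam, Sam, 7, 26), (1993, Vega, 19, Ned, Sam, 7, 18), (1993, Vega, 19, Ned, Sam, 7, 3), (1993, Zephyr, 16, Eve, Sam, 7, 11), (2015, Echo, 19, Jo, Zed, 9, 33), (2015, Vega, 37, Gus, Gus, 27, 17), (2015, Vega, 37, Gus, Lee, 26, 17), (2015, Vega, 37, Gus, Lee, 35, 17), (2015, Vega, 37, Gus, Ola, 35, 17), (2015, Vega, 37, Gus, Zed, 9, 17)}
π_{bid, aid} gives {(16, 11), (19, 18), (19, 3), (19, 33), (27, 26), (31, 26), (37, 17)} (4 duplicate(s) eliminated).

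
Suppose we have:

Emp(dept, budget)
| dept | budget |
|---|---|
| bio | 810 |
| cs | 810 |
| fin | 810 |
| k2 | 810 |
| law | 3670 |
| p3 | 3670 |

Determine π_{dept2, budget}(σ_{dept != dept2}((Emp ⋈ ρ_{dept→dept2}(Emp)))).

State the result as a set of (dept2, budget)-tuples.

ρ[dept→dept2]: schema becomes (dept2, budget); tuples unchanged.
Emp ⋈ ρ_{dept→dept2}(Emp) (natural join on budget): {(bio, 810, bio), (bio, 810, cs), (bio, 810, fin), (bio, 810, k2), (cs, 810, bio), (cs, 810, cs), (cs, 810, fin), (cs, 810, k2), (fin, 810, bio), (fin, 810, cs), (fin, 810, fin), (fin, 810, k2), (k2, 810, bio), (k2, 810, cs), (k2, 810, fin), (k2, 810, k2), (law, 3670, law), (law, 3670, p3), (p3, 3670, law), (p3, 3670, p3)}
Apply σ_{dept != dept2}; surviving tuples: {(bio, 810, cs), (bio, 810, fin), (bio, 810, k2), (cs, 810, bio), (cs, 810, fin), (cs, 810, k2), (fin, 810, bio), (fin, 810, cs), (fin, 810, k2), (k2, 810, bio), (k2, 810, cs), (k2, 810, fin), (law, 3670, p3), (p3, 3670, law)}
π[dept2, budget]: project onto (dept2, budget) (8 duplicate(s) eliminated) → {(bio, 810), (cs, 810), (fin, 810), (k2, 810), (law, 3670), (p3, 3670)}

{(bio, 810), (cs, 810), (fin, 810), (k2, 810), (law, 3670), (p3, 3670)}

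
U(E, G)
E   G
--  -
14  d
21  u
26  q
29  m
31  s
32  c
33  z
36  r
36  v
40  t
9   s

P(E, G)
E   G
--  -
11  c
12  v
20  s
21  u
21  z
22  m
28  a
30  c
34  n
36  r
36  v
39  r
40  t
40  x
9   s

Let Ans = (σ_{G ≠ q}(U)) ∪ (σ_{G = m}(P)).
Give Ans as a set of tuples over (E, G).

{(14, d), (21, u), (22, m), (29, m), (31, s), (32, c), (33, z), (36, r), (36, v), (40, t), (9, s)}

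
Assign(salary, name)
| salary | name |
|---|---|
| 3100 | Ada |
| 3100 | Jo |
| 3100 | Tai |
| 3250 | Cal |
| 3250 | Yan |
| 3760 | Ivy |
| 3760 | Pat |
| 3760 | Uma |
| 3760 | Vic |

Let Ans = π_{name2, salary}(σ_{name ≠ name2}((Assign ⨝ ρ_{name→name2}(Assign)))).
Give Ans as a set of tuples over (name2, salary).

{(Ada, 3100), (Cal, 3250), (Ivy, 3760), (Jo, 3100), (Pat, 3760), (Tai, 3100), (Uma, 3760), (Vic, 3760), (Yan, 3250)}

ρ[name→name2]: schema becomes (salary, name2); tuples unchanged.
Assign ⋈ ρ_{name→name2}(Assign) (natural join on salary): {(3100, Ada, Ada), (3100, Ada, Jo), (3100, Ada, Tai), (3100, Jo, Ada), (3100, Jo, Jo), (3100, Jo, Tai), (3100, Tai, Ada), (3100, Tai, Jo), (3100, Tai, Tai), (3250, Cal, Cal), (3250, Cal, Yan), (3250, Yan, Cal), (3250, Yan, Yan), (3760, Ivy, Ivy), (3760, Ivy, Pat), (3760, Ivy, Uma), (3760, Ivy, Vic), (3760, Pat, Ivy), (3760, Pat, Pat), (3760, Pat, Uma), (3760, Pat, Vic), (3760, Uma, Ivy), (3760, Uma, Pat), (3760, Uma, Uma), (3760, Uma, Vic), (3760, Vic, Ivy), (3760, Vic, Pat), (3760, Vic, Uma), (3760, Vic, Vic)}
Filtering on name ≠ name2 leaves {(3100, Ada, Jo), (3100, Ada, Tai), (3100, Jo, Ada), (3100, Jo, Tai), (3100, Tai, Ada), (3100, Tai, Jo), (3250, Cal, Yan), (3250, Yan, Cal), (3760, Ivy, Pat), (3760, Ivy, Uma), (3760, Ivy, Vic), (3760, Pat, Ivy), (3760, Pat, Uma), (3760, Pat, Vic), (3760, Uma, Ivy), (3760, Uma, Pat), (3760, Uma, Vic), (3760, Vic, Ivy), (3760, Vic, Pat), (3760, Vic, Uma)}.
π[name2, salary]: project onto (name2, salary) (11 duplicate(s) eliminated) → {(Ada, 3100), (Cal, 3250), (Ivy, 3760), (Jo, 3100), (Pat, 3760), (Tai, 3100), (Uma, 3760), (Vic, 3760), (Yan, 3250)}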